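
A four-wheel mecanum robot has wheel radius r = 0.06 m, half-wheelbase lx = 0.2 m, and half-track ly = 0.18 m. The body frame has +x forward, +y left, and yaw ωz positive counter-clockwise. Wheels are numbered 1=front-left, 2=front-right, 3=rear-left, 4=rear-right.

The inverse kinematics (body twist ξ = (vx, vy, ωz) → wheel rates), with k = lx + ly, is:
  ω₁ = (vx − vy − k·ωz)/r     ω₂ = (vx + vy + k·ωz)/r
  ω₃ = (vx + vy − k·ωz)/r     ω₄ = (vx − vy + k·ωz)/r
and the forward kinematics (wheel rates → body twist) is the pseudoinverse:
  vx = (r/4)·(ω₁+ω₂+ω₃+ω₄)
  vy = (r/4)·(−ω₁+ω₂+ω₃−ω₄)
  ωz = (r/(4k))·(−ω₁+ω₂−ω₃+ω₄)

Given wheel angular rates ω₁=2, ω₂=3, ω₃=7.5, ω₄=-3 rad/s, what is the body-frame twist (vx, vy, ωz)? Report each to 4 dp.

(0.1425, 0.1725, -0.3750)

k = lx + ly = 0.2 + 0.18 = 0.3800
ω₁+ω₂+ω₃+ω₄ = 9.5000  →  vx = (0.06/4)·9.5000 = 0.1425
−ω₁+ω₂+ω₃−ω₄ = 11.5000  →  vy = (0.06/4)·11.5000 = 0.1725
−ω₁+ω₂−ω₃+ω₄ = -9.5000  →  ωz = (0.06/1.5200)·-9.5000 = -0.3750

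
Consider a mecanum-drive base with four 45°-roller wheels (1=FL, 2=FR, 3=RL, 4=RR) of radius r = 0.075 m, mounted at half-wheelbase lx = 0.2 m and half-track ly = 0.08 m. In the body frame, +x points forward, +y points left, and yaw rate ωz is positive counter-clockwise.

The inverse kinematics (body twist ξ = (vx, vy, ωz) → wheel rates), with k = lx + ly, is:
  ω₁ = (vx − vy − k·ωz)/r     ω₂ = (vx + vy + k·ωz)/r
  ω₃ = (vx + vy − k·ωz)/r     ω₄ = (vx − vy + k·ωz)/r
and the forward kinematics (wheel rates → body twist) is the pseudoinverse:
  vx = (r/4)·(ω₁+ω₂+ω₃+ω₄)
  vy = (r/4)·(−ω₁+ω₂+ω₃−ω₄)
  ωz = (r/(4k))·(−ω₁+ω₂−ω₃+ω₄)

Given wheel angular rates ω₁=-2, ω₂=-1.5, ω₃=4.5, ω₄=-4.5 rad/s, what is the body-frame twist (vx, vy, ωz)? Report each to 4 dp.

(-0.0656, 0.1781, -0.5692)

k = lx + ly = 0.2 + 0.08 = 0.2800
ω₁+ω₂+ω₃+ω₄ = -3.5000  →  vx = (0.075/4)·-3.5000 = -0.0656
−ω₁+ω₂+ω₃−ω₄ = 9.5000  →  vy = (0.075/4)·9.5000 = 0.1781
−ω₁+ω₂−ω₃+ω₄ = -8.5000  →  ωz = (0.075/1.1200)·-8.5000 = -0.5692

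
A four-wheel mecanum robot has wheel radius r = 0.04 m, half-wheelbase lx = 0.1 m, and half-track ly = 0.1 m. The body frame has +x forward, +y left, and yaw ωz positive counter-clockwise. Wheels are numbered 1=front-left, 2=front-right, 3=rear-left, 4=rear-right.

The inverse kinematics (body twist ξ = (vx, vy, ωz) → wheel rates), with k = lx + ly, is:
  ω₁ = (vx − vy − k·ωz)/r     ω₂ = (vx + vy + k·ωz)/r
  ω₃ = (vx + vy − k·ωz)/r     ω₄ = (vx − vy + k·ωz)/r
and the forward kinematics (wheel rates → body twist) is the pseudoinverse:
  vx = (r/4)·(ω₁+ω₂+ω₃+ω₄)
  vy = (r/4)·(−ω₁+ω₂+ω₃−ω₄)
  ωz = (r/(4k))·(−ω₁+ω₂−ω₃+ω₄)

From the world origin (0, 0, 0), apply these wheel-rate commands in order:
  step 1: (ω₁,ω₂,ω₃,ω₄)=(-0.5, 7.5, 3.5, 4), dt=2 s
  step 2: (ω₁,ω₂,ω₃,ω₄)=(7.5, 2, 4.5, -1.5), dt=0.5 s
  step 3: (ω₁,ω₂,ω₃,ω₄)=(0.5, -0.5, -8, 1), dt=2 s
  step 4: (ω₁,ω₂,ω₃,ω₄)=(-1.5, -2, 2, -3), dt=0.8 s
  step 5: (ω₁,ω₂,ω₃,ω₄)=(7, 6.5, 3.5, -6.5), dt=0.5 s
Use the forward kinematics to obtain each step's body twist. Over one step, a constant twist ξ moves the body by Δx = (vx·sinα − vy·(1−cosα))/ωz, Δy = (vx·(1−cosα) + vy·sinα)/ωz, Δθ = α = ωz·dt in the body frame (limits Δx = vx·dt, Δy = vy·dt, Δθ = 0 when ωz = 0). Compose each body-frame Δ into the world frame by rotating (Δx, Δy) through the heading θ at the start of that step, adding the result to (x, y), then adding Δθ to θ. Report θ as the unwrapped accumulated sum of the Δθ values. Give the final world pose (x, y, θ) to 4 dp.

(0.2663, 0.1144, 0.8800)

step 1: ξ=(vx,vy,ωz)=(0.1450, 0.0750, 0.4250), dt=2.0 → body Δ=(0.1963, 0.2486, 0.8500) → world pose (0.1963, 0.2486, 0.8500)
step 2: ξ=(vx,vy,ωz)=(0.1250, 0.0050, -0.5750), dt=0.5 → body Δ=(0.0620, -0.0065, -0.2875) → world pose (0.2421, 0.2909, 0.5625)
step 3: ξ=(vx,vy,ωz)=(-0.0700, -0.1000, 0.4000), dt=2.0 → body Δ=(-0.0497, -0.2324, 0.8000) → world pose (0.3240, 0.0678, 1.3625)
step 4: ξ=(vx,vy,ωz)=(-0.0450, 0.0450, -0.2750), dt=0.8 → body Δ=(-0.0318, 0.0397, -0.2200) → world pose (0.2786, 0.0449, 1.1425)
step 5: ξ=(vx,vy,ωz)=(0.1050, 0.0950, -0.5250), dt=0.5 → body Δ=(0.0581, 0.0401, -0.2625) → world pose (0.2663, 0.1144, 0.8800)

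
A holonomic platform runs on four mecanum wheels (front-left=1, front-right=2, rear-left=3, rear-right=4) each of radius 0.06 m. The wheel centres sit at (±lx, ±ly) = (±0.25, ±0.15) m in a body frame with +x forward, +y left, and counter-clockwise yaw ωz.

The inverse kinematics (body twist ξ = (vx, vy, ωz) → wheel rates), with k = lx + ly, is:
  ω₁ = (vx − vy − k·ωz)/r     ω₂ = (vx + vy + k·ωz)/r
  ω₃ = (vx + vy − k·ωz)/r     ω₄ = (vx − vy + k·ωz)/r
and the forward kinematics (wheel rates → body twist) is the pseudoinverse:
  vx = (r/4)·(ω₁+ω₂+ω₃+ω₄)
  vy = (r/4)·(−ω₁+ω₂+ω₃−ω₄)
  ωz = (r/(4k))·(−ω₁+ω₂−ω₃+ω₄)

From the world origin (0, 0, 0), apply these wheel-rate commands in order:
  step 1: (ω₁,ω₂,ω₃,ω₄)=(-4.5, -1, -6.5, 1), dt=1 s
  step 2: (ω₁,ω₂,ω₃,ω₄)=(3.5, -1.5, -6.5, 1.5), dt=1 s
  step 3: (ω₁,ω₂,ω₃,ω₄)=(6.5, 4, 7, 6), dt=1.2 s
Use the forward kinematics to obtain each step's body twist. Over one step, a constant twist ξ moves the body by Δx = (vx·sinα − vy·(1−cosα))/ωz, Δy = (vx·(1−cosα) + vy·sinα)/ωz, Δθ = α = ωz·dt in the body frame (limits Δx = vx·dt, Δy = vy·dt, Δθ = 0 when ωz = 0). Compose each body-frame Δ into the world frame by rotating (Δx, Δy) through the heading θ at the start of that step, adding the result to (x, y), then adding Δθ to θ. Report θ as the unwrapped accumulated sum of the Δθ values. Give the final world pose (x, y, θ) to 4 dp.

(0.2926, -0.1280, 0.3675)

step 1: ξ=(vx,vy,ωz)=(-0.1650, -0.0600, 0.4125), dt=1.0 → body Δ=(-0.1482, -0.0919, 0.4125) → world pose (-0.1482, -0.0919, 0.4125)
step 2: ξ=(vx,vy,ωz)=(-0.0450, -0.1950, 0.1125), dt=1.0 → body Δ=(-0.0339, -0.1971, 0.1125) → world pose (-0.1002, -0.2861, 0.5250)
step 3: ξ=(vx,vy,ωz)=(0.3525, -0.0225, -0.1313), dt=1.2 → body Δ=(0.4191, -0.0601, -0.1575) → world pose (0.2926, -0.1280, 0.3675)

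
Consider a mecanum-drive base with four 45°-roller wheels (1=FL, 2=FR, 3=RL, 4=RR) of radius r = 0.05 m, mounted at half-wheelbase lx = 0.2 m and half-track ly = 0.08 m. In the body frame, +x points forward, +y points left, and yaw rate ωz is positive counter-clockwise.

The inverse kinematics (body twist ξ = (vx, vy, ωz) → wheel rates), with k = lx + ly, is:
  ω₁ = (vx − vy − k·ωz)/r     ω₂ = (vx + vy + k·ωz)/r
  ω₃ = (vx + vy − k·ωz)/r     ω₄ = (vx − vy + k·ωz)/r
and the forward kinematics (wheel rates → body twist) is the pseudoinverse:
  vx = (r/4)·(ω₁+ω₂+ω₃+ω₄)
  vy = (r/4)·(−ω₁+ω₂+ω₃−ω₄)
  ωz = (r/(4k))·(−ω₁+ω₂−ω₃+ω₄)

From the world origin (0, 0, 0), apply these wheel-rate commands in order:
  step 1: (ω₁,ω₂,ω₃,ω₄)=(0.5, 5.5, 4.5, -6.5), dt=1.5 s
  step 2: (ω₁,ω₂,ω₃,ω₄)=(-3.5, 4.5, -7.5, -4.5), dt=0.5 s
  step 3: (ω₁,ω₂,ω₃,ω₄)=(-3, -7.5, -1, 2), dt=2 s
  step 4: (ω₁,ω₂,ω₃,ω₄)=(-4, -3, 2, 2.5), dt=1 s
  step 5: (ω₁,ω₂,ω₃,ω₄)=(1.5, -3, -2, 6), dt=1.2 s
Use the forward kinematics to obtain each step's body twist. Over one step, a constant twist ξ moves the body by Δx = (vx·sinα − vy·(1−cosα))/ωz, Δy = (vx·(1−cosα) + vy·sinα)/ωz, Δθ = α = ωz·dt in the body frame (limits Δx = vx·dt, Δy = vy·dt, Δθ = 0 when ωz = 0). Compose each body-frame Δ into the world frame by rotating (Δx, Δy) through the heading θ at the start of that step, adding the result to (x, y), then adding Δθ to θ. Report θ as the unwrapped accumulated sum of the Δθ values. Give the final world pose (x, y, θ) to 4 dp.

(-0.2135, 0.0193, -0.0357)

step 1: ξ=(vx,vy,ωz)=(0.0500, 0.2000, -0.2679), dt=1.5 → body Δ=(0.1325, 0.2771, -0.4018) → world pose (0.1325, 0.2771, -0.4018)
step 2: ξ=(vx,vy,ωz)=(-0.1375, 0.0625, 0.4911), dt=0.5 → body Δ=(-0.0719, 0.0225, 0.2455) → world pose (0.0751, 0.3260, -0.1562)
step 3: ξ=(vx,vy,ωz)=(-0.1188, -0.0938, -0.0670), dt=2.0 → body Δ=(-0.2493, -0.1711, -0.1339) → world pose (-0.1978, 0.1958, -0.2902)
step 4: ξ=(vx,vy,ωz)=(-0.0313, 0.0062, 0.0670), dt=1.0 → body Δ=(-0.0314, 0.0052, 0.0670) → world pose (-0.2264, 0.2098, -0.2232)
step 5: ξ=(vx,vy,ωz)=(0.0313, -0.1563, 0.1562), dt=1.2 → body Δ=(0.0548, -0.1829, 0.1875) → world pose (-0.2135, 0.0193, -0.0357)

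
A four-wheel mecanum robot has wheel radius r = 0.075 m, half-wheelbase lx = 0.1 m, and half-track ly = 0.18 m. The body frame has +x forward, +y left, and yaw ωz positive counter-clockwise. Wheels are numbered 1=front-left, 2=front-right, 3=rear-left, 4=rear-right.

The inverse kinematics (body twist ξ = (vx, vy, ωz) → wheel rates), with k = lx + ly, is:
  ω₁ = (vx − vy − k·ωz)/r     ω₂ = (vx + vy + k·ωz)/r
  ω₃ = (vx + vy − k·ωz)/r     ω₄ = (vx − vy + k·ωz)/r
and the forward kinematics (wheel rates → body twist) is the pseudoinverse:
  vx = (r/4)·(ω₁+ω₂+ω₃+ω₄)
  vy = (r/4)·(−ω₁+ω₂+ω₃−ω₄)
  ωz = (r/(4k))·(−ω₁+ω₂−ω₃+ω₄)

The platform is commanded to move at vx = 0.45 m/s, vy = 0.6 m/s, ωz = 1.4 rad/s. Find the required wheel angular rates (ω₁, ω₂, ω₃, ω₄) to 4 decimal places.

k = lx + ly = 0.1 + 0.18 = 0.2800;  k·ωz = 0.2800·1.4 = 0.3920
ω₁ (FL) = (vx − vy − k·ωz)/r = -0.5420/0.075 = -7.2267
ω₂ (FR) = (vx + vy + k·ωz)/r = 1.4420/0.075 = 19.2267
ω₃ (RL) = (vx + vy − k·ωz)/r = 0.6580/0.075 = 8.7733
ω₄ (RR) = (vx − vy + k·ωz)/r = 0.2420/0.075 = 3.2267

(-7.2267, 19.2267, 8.7733, 3.2267)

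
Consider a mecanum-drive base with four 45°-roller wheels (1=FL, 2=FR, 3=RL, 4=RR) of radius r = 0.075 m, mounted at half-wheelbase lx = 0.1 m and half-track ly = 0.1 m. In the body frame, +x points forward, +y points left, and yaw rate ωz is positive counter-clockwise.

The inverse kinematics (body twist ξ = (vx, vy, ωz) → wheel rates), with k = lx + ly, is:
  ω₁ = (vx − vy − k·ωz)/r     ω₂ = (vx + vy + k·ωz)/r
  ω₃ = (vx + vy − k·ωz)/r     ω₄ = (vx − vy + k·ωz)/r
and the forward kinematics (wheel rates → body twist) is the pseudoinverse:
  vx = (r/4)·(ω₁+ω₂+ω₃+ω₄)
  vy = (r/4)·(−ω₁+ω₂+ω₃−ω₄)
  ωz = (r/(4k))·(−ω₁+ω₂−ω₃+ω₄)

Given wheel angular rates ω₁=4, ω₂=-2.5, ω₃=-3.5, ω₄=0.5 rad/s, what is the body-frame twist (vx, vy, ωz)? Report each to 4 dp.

(-0.0281, -0.1969, -0.2344)

k = lx + ly = 0.1 + 0.1 = 0.2000
ω₁+ω₂+ω₃+ω₄ = -1.5000  →  vx = (0.075/4)·-1.5000 = -0.0281
−ω₁+ω₂+ω₃−ω₄ = -10.5000  →  vy = (0.075/4)·-10.5000 = -0.1969
−ω₁+ω₂−ω₃+ω₄ = -2.5000  →  ωz = (0.075/0.8000)·-2.5000 = -0.2344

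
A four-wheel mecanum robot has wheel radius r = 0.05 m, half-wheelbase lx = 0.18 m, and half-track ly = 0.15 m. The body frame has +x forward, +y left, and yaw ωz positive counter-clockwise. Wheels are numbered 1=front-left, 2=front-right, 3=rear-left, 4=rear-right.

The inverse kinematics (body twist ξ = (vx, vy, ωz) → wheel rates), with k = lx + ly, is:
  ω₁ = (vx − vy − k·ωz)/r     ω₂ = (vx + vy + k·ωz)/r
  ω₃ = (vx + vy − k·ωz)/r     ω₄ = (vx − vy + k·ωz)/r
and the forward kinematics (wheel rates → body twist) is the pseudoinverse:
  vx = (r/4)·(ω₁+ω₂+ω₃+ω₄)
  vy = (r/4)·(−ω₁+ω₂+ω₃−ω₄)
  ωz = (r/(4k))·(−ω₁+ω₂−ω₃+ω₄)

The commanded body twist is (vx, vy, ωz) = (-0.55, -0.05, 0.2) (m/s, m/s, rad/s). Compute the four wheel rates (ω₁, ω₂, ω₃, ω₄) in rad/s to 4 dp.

k = lx + ly = 0.18 + 0.15 = 0.3300;  k·ωz = 0.3300·0.2 = 0.0660
ω₁ (FL) = (vx − vy − k·ωz)/r = -0.5660/0.05 = -11.3200
ω₂ (FR) = (vx + vy + k·ωz)/r = -0.5340/0.05 = -10.6800
ω₃ (RL) = (vx + vy − k·ωz)/r = -0.6660/0.05 = -13.3200
ω₄ (RR) = (vx − vy + k·ωz)/r = -0.4340/0.05 = -8.6800

(-11.3200, -10.6800, -13.3200, -8.6800)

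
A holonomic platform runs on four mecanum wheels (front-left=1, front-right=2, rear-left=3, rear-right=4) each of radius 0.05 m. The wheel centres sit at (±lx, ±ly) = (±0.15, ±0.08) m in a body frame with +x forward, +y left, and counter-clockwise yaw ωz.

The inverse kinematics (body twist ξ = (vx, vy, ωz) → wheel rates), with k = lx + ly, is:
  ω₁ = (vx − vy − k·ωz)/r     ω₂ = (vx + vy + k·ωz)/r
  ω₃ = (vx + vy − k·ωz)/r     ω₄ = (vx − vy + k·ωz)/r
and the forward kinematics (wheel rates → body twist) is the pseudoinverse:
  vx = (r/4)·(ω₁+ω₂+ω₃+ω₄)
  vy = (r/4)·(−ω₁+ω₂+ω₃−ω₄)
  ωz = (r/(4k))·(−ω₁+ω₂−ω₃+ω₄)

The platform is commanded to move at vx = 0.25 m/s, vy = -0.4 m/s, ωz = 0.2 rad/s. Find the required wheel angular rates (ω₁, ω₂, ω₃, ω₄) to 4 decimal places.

k = lx + ly = 0.15 + 0.08 = 0.2300;  k·ωz = 0.2300·0.2 = 0.0460
ω₁ (FL) = (vx − vy − k·ωz)/r = 0.6040/0.05 = 12.0800
ω₂ (FR) = (vx + vy + k·ωz)/r = -0.1040/0.05 = -2.0800
ω₃ (RL) = (vx + vy − k·ωz)/r = -0.1960/0.05 = -3.9200
ω₄ (RR) = (vx − vy + k·ωz)/r = 0.6960/0.05 = 13.9200

(12.0800, -2.0800, -3.9200, 13.9200)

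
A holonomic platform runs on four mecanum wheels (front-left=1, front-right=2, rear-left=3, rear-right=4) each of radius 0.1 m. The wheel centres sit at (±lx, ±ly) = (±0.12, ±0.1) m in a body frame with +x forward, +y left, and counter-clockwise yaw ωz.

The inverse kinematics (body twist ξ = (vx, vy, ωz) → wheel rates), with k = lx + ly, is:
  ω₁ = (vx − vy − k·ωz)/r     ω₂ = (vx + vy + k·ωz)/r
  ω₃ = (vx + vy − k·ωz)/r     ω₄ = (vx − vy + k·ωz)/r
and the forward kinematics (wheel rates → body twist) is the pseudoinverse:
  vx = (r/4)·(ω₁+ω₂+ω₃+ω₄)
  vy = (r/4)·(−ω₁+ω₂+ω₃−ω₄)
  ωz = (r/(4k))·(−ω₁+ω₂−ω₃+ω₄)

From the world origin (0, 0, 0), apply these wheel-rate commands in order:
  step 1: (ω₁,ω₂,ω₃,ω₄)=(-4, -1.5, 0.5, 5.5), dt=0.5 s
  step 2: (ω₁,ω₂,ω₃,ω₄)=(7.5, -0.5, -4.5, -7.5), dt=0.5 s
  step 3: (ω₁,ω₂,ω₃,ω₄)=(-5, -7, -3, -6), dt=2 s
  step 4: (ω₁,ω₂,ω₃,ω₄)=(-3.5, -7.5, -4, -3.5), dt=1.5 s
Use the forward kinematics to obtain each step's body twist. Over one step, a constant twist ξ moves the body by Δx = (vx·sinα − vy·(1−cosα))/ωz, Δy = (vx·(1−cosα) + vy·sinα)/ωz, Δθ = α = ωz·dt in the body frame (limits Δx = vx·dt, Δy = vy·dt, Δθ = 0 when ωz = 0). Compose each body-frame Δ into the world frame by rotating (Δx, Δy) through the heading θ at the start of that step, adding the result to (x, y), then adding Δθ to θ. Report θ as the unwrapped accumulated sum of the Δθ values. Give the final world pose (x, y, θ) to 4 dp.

step 1: ξ=(vx,vy,ωz)=(0.0125, -0.0625, 0.8523), dt=0.5 → body Δ=(0.0126, -0.0290, 0.4261) → world pose (0.0126, -0.0290, 0.4261)
step 2: ξ=(vx,vy,ωz)=(-0.1250, -0.1250, -1.2500), dt=0.5 → body Δ=(-0.0774, -0.0396, -0.6250) → world pose (-0.0415, -0.0971, -0.1989)
step 3: ξ=(vx,vy,ωz)=(-0.5250, 0.0250, -0.5682), dt=2.0 → body Δ=(-0.8127, 0.5750, -1.1364) → world pose (-0.7246, 0.6272, -1.3352)
step 4: ξ=(vx,vy,ωz)=(-0.4625, -0.1125, -0.3977), dt=1.5 → body Δ=(-0.7022, 0.0420, -0.5966) → world pose (-0.8477, 1.3197, -1.9318)

(-0.8477, 1.3197, -1.9318)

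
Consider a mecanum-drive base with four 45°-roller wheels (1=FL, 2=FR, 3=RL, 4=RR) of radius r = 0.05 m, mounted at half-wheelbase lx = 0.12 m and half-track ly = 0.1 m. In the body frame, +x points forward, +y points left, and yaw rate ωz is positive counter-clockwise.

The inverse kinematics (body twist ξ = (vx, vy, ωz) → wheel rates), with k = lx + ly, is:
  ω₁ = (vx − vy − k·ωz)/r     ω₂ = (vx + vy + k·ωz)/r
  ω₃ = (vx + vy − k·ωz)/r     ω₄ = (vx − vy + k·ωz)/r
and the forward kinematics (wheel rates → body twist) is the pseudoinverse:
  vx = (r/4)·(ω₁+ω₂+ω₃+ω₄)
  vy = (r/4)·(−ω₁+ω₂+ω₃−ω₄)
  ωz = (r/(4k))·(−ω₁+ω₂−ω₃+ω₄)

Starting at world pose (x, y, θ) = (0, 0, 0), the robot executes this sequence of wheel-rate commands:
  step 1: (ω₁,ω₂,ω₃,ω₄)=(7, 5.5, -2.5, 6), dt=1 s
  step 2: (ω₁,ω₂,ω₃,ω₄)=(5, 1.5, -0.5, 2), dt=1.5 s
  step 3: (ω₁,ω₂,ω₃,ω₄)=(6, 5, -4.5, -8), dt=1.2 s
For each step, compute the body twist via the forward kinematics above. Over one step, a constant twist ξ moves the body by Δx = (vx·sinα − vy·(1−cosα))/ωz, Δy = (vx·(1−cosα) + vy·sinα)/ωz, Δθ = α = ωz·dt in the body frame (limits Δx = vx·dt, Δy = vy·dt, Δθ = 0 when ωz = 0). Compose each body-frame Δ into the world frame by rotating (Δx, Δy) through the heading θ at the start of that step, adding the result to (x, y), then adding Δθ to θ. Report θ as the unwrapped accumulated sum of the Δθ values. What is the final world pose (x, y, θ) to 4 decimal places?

(0.3710, -0.1025, 0.0057)

step 1: ξ=(vx,vy,ωz)=(0.2000, -0.1250, 0.3977), dt=1.0 → body Δ=(0.2193, -0.0825, 0.3977) → world pose (0.2193, -0.0825, 0.3977)
step 2: ξ=(vx,vy,ωz)=(0.1000, -0.0750, -0.0568), dt=1.5 → body Δ=(0.1450, -0.1188, -0.0852) → world pose (0.3990, -0.1358, 0.3125)
step 3: ξ=(vx,vy,ωz)=(-0.0187, 0.0312, -0.2557), dt=1.2 → body Δ=(-0.0164, 0.0403, -0.3068) → world pose (0.3710, -0.1025, 0.0057)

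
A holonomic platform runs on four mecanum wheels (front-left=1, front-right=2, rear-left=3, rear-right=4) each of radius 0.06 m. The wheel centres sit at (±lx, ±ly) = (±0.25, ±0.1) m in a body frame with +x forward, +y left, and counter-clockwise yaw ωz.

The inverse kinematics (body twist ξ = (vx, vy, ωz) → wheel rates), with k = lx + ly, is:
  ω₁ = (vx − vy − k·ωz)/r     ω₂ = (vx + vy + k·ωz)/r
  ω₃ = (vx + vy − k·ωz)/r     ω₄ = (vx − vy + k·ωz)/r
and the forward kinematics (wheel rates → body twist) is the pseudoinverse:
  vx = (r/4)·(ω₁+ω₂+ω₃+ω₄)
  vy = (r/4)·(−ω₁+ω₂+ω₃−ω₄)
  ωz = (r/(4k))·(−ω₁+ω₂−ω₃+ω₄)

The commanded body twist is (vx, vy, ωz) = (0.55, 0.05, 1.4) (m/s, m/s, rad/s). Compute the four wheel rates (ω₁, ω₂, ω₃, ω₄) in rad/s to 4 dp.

(0.1667, 18.1667, 1.8333, 16.5000)

k = lx + ly = 0.25 + 0.1 = 0.3500;  k·ωz = 0.3500·1.4 = 0.4900
ω₁ (FL) = (vx − vy − k·ωz)/r = 0.0100/0.06 = 0.1667
ω₂ (FR) = (vx + vy + k·ωz)/r = 1.0900/0.06 = 18.1667
ω₃ (RL) = (vx + vy − k·ωz)/r = 0.1100/0.06 = 1.8333
ω₄ (RR) = (vx − vy + k·ωz)/r = 0.9900/0.06 = 16.5000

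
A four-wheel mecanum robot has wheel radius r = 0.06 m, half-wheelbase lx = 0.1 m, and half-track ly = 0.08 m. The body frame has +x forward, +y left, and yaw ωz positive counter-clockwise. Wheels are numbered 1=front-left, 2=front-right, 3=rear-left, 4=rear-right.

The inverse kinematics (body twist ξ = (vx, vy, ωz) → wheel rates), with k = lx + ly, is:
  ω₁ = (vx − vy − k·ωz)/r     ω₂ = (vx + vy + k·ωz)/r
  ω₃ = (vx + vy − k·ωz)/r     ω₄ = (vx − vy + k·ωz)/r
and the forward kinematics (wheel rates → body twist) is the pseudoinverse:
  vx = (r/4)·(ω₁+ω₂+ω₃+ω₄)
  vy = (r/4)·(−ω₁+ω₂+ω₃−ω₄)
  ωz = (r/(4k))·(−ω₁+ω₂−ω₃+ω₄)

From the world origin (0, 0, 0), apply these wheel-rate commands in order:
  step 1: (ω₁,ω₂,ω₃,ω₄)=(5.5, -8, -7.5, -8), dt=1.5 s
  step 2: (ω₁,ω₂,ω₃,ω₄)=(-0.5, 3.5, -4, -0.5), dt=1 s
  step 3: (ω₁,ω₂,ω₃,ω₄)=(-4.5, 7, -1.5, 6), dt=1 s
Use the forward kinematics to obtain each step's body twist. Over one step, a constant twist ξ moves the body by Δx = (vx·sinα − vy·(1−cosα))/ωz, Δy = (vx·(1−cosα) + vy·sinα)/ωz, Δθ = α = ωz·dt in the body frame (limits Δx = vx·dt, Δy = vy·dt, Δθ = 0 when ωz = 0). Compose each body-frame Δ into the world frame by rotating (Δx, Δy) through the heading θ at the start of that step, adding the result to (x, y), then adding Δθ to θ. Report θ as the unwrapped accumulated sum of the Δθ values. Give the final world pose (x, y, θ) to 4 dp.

(-0.3135, 0.1512, 0.4583)

step 1: ξ=(vx,vy,ωz)=(-0.2700, -0.1950, -1.1667), dt=1.5 → body Δ=(-0.4247, 0.1082, -1.7500) → world pose (-0.4247, 0.1082, -1.7500)
step 2: ξ=(vx,vy,ωz)=(-0.0225, 0.0075, 0.6250), dt=1.0 → body Δ=(-0.0233, 0.0002, 0.6250) → world pose (-0.4203, 0.1311, -1.1250)
step 3: ξ=(vx,vy,ωz)=(0.1050, 0.0600, 1.5833), dt=1.0 → body Δ=(0.0279, 0.1050, 1.5833) → world pose (-0.3135, 0.1512, 0.4583)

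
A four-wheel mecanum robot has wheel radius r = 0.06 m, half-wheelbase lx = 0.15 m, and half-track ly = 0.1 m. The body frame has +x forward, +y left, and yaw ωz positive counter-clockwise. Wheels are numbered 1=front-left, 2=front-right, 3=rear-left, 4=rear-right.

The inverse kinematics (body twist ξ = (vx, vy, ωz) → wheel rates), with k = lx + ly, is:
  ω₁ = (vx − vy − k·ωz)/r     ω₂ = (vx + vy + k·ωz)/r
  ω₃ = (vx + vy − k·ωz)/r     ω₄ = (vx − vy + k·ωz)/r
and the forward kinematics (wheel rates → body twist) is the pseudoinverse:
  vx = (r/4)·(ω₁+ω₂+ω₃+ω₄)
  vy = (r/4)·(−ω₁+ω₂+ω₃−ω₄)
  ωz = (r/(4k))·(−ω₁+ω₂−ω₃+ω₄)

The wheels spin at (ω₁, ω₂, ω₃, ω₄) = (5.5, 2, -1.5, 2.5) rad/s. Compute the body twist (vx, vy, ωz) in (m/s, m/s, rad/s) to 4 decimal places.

(0.1275, -0.1125, 0.0300)

k = lx + ly = 0.15 + 0.1 = 0.2500
ω₁+ω₂+ω₃+ω₄ = 8.5000  →  vx = (0.06/4)·8.5000 = 0.1275
−ω₁+ω₂+ω₃−ω₄ = -7.5000  →  vy = (0.06/4)·-7.5000 = -0.1125
−ω₁+ω₂−ω₃+ω₄ = 0.5000  →  ωz = (0.06/1.0000)·0.5000 = 0.0300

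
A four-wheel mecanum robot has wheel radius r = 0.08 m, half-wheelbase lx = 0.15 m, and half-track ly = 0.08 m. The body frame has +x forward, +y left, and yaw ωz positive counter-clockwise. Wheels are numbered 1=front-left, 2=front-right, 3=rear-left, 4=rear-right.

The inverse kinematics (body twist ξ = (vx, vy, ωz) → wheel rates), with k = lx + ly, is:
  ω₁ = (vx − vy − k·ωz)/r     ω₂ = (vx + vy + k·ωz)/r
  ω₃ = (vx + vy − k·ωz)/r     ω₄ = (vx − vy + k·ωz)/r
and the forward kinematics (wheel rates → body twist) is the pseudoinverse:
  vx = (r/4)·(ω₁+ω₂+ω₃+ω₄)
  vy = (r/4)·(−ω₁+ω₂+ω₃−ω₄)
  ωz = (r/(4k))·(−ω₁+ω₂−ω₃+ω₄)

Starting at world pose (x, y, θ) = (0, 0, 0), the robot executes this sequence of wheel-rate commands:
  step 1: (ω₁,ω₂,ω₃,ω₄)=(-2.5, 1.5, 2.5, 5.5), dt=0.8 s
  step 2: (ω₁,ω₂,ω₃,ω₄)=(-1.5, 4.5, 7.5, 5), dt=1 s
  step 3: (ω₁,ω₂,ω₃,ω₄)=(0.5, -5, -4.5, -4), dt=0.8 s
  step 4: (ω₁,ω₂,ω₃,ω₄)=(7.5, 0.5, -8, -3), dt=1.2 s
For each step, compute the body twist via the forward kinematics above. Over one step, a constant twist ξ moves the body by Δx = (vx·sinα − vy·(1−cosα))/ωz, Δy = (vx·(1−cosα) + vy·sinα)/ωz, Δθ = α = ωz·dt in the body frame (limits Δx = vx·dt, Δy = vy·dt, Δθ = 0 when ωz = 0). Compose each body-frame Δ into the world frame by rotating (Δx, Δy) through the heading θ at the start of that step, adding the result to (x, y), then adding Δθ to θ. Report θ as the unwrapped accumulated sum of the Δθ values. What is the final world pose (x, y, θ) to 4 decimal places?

(0.1651, -0.1305, 0.2348)

step 1: ξ=(vx,vy,ωz)=(0.1400, 0.0200, 0.6087), dt=0.8 → body Δ=(0.1038, 0.0421, 0.4870) → world pose (0.1038, 0.0421, 0.4870)
step 2: ξ=(vx,vy,ωz)=(0.3100, 0.1700, 0.3043), dt=1.0 → body Δ=(0.2796, 0.2142, 0.3043) → world pose (0.2506, 0.3622, 0.7913)
step 3: ξ=(vx,vy,ωz)=(-0.2600, -0.1200, -0.4348), dt=0.8 → body Δ=(-0.2204, -0.0583, -0.3478) → world pose (0.1372, 0.1645, 0.4435)
step 4: ξ=(vx,vy,ωz)=(-0.0600, -0.2400, -0.1739), dt=1.2 → body Δ=(-0.1014, -0.2784, -0.2087) → world pose (0.1651, -0.1305, 0.2348)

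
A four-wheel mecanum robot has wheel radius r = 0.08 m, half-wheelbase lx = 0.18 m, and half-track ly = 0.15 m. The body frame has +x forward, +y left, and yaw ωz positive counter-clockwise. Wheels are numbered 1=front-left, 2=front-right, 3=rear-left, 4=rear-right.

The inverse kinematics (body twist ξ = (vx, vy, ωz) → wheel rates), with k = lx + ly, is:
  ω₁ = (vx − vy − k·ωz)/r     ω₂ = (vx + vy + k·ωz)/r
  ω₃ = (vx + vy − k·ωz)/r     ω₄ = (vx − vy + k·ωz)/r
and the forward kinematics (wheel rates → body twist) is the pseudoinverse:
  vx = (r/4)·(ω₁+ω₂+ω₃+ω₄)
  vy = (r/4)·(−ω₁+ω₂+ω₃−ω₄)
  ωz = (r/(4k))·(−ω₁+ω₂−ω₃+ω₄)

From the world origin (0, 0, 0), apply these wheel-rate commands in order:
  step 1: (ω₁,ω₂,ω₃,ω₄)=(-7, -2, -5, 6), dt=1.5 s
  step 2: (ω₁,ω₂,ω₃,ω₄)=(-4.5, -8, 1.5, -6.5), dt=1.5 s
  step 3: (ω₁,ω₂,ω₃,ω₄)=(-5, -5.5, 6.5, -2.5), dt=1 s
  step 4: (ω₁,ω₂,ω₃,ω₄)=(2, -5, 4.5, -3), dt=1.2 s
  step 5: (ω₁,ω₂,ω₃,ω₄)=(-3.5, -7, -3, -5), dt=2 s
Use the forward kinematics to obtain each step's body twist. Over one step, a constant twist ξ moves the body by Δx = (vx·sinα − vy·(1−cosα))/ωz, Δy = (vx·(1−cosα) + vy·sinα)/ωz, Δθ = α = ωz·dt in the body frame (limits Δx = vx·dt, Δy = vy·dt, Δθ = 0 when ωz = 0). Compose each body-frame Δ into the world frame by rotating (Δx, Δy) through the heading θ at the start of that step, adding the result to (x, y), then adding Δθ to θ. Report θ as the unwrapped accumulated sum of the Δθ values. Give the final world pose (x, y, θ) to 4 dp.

(-0.6943, 0.3127, -1.8879)

step 1: ξ=(vx,vy,ωz)=(-0.1600, -0.1200, 0.9697), dt=1.5 → body Δ=(-0.0545, -0.2688, 1.4545) → world pose (-0.0545, -0.2688, 1.4545)
step 2: ξ=(vx,vy,ωz)=(-0.3500, 0.0900, -0.6970), dt=1.5 → body Δ=(-0.3701, 0.3620, -1.0455) → world pose (-0.4570, -0.5944, 0.4091)
step 3: ξ=(vx,vy,ωz)=(-0.1300, 0.1700, -0.5758), dt=1.0 → body Δ=(-0.0753, 0.1972, -0.5758) → world pose (-0.6046, -0.4434, -0.1667)
step 4: ξ=(vx,vy,ωz)=(-0.0300, 0.0100, -0.8788), dt=1.2 → body Δ=(-0.0239, 0.0272, -1.0545) → world pose (-0.6236, -0.4127, -1.2212)
step 5: ξ=(vx,vy,ωz)=(-0.3700, -0.0300, -0.3333), dt=2.0 → body Δ=(-0.7057, 0.1820, -0.6667) → world pose (-0.6943, 0.3127, -1.8879)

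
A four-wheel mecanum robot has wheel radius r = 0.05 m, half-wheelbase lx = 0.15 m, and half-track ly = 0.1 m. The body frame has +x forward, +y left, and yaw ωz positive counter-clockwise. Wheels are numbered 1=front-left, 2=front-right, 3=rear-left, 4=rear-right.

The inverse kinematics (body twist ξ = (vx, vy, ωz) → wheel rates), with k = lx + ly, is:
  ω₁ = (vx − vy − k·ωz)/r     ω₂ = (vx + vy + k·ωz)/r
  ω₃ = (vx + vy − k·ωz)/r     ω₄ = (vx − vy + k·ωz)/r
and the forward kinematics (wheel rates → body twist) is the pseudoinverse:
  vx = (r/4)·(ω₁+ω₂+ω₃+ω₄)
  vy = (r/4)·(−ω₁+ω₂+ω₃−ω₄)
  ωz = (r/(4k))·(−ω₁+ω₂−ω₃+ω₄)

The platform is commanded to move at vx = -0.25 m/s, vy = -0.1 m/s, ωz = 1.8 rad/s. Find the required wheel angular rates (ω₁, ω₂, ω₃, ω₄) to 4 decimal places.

k = lx + ly = 0.15 + 0.1 = 0.2500;  k·ωz = 0.2500·1.8 = 0.4500
ω₁ (FL) = (vx − vy − k·ωz)/r = -0.6000/0.05 = -12.0000
ω₂ (FR) = (vx + vy + k·ωz)/r = 0.1000/0.05 = 2.0000
ω₃ (RL) = (vx + vy − k·ωz)/r = -0.8000/0.05 = -16.0000
ω₄ (RR) = (vx − vy + k·ωz)/r = 0.3000/0.05 = 6.0000

(-12.0000, 2.0000, -16.0000, 6.0000)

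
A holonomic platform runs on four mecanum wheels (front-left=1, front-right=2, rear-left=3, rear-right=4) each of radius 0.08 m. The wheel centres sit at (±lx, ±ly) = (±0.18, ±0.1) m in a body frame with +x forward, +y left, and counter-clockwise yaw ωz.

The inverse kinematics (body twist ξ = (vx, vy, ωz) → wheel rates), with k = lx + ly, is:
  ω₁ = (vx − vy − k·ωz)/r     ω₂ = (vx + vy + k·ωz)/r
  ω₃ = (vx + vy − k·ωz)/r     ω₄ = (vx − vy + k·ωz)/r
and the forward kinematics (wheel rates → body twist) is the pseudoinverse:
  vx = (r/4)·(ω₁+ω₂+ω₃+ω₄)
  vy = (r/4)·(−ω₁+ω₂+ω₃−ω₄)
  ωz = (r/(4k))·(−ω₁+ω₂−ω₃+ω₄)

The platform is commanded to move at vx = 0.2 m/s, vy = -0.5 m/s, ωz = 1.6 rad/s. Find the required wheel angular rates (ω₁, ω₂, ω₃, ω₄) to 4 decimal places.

k = lx + ly = 0.18 + 0.1 = 0.2800;  k·ωz = 0.2800·1.6 = 0.4480
ω₁ (FL) = (vx − vy − k·ωz)/r = 0.2520/0.08 = 3.1500
ω₂ (FR) = (vx + vy + k·ωz)/r = 0.1480/0.08 = 1.8500
ω₃ (RL) = (vx + vy − k·ωz)/r = -0.7480/0.08 = -9.3500
ω₄ (RR) = (vx − vy + k·ωz)/r = 1.1480/0.08 = 14.3500

(3.1500, 1.8500, -9.3500, 14.3500)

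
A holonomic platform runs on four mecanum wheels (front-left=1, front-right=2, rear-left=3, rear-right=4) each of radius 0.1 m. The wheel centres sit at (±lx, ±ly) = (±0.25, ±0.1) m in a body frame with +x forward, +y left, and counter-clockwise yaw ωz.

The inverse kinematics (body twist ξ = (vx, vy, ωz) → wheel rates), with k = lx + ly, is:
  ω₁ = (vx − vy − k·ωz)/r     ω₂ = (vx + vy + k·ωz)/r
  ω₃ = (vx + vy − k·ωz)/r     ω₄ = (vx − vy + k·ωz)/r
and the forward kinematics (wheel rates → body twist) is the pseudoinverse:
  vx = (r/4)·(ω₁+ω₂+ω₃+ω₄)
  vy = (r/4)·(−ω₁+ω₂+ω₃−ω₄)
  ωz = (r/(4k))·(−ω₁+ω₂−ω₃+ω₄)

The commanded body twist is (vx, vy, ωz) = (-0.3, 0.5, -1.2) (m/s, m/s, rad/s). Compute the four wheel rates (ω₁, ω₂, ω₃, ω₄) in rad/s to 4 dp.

k = lx + ly = 0.25 + 0.1 = 0.3500;  k·ωz = 0.3500·-1.2 = -0.4200
ω₁ (FL) = (vx − vy − k·ωz)/r = -0.3800/0.1 = -3.8000
ω₂ (FR) = (vx + vy + k·ωz)/r = -0.2200/0.1 = -2.2000
ω₃ (RL) = (vx + vy − k·ωz)/r = 0.6200/0.1 = 6.2000
ω₄ (RR) = (vx − vy + k·ωz)/r = -1.2200/0.1 = -12.2000

(-3.8000, -2.2000, 6.2000, -12.2000)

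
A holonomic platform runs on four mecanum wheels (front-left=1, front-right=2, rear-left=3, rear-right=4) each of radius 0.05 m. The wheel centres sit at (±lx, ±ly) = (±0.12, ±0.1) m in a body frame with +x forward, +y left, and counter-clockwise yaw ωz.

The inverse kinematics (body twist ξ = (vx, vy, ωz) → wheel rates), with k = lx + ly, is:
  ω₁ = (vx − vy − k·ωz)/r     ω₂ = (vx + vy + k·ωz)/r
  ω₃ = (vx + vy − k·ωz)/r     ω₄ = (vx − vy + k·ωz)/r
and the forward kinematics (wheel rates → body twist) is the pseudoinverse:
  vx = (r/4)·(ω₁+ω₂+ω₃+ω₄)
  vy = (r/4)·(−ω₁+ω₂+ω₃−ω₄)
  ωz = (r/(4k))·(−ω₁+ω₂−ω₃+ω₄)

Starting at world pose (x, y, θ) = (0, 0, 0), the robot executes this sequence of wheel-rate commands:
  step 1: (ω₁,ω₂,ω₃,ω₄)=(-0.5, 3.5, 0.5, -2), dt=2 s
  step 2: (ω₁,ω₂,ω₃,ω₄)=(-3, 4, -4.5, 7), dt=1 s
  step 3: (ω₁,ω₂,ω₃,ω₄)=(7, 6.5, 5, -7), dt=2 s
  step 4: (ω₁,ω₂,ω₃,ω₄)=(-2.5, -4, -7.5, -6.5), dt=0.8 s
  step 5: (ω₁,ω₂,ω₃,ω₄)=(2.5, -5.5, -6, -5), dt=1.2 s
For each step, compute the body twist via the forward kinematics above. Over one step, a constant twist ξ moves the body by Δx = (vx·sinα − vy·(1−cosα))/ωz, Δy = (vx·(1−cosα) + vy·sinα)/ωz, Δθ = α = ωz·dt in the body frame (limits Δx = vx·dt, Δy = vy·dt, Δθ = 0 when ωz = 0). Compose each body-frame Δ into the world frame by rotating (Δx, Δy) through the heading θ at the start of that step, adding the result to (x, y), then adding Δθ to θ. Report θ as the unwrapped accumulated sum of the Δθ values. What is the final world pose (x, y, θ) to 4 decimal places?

step 1: ξ=(vx,vy,ωz)=(0.0188, 0.0813, 0.0852), dt=2.0 → body Δ=(0.0235, 0.1649, 0.1705) → world pose (0.0235, 0.1649, 0.1705)
step 2: ξ=(vx,vy,ωz)=(0.0438, -0.0563, 1.0511), dt=1.0 → body Δ=(0.0631, -0.0255, 1.0511) → world pose (0.0900, 0.1505, 1.2216)
step 3: ξ=(vx,vy,ωz)=(0.1437, 0.1437, -0.7102), dt=2.0 → body Δ=(0.3722, 0.0280, -1.4205) → world pose (0.1910, 0.5098, -0.1989)
step 4: ξ=(vx,vy,ωz)=(-0.2562, -0.0312, -0.0284), dt=0.8 → body Δ=(-0.2053, -0.0227, -0.0227) → world pose (-0.0147, 0.5281, -0.2216)
step 5: ξ=(vx,vy,ωz)=(-0.1750, -0.1125, -0.3977), dt=1.2 → body Δ=(-0.2337, -0.0808, -0.4773) → world pose (-0.2605, 0.5007, -0.6989)

(-0.2605, 0.5007, -0.6989)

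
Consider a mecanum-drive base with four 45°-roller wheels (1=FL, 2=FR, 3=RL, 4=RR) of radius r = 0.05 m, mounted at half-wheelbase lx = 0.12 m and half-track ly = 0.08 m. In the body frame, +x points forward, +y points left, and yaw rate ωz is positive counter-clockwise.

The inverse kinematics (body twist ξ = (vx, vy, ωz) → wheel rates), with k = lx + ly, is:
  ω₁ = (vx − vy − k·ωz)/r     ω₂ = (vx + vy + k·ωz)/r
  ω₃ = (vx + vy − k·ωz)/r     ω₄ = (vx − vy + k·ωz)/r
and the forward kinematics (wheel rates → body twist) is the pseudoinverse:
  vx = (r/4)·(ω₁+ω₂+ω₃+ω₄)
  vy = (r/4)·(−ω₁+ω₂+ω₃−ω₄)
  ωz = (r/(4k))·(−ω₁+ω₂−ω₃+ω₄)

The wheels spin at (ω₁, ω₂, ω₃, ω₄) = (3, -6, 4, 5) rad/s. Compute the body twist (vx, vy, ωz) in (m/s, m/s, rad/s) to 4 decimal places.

(0.0750, -0.1250, -0.5000)

k = lx + ly = 0.12 + 0.08 = 0.2000
ω₁+ω₂+ω₃+ω₄ = 6.0000  →  vx = (0.05/4)·6.0000 = 0.0750
−ω₁+ω₂+ω₃−ω₄ = -10.0000  →  vy = (0.05/4)·-10.0000 = -0.1250
−ω₁+ω₂−ω₃+ω₄ = -8.0000  →  ωz = (0.05/0.8000)·-8.0000 = -0.5000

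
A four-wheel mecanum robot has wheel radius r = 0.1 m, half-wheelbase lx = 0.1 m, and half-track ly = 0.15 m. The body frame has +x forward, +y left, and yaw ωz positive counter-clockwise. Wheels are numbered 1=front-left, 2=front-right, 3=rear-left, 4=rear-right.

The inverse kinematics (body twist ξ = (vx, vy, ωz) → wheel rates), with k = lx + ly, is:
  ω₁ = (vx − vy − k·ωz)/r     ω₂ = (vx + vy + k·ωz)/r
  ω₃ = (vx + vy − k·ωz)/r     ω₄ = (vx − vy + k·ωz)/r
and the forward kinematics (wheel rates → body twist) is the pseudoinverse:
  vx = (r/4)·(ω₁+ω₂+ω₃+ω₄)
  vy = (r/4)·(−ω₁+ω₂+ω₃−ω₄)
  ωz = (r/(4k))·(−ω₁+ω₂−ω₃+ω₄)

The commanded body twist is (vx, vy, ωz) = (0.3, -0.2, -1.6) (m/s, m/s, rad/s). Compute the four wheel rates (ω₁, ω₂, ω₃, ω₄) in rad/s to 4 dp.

k = lx + ly = 0.1 + 0.15 = 0.2500;  k·ωz = 0.2500·-1.6 = -0.4000
ω₁ (FL) = (vx − vy − k·ωz)/r = 0.9000/0.1 = 9.0000
ω₂ (FR) = (vx + vy + k·ωz)/r = -0.3000/0.1 = -3.0000
ω₃ (RL) = (vx + vy − k·ωz)/r = 0.5000/0.1 = 5.0000
ω₄ (RR) = (vx − vy + k·ωz)/r = 0.1000/0.1 = 1.0000

(9.0000, -3.0000, 5.0000, 1.0000)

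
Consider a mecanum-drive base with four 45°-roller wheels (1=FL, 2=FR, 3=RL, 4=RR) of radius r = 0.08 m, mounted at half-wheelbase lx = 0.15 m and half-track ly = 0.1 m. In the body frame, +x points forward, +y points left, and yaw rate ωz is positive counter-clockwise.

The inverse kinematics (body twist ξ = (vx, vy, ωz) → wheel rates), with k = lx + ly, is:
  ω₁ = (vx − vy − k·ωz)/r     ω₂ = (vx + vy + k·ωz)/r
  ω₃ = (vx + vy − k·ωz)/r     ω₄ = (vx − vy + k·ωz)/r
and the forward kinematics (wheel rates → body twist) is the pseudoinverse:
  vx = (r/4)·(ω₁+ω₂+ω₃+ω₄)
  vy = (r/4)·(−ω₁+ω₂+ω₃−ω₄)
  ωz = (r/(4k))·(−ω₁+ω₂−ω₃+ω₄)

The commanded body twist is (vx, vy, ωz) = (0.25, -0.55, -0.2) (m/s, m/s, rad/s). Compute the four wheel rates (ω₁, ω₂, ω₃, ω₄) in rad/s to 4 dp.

(10.6250, -4.3750, -3.1250, 9.3750)

k = lx + ly = 0.15 + 0.1 = 0.2500;  k·ωz = 0.2500·-0.2 = -0.0500
ω₁ (FL) = (vx − vy − k·ωz)/r = 0.8500/0.08 = 10.6250
ω₂ (FR) = (vx + vy + k·ωz)/r = -0.3500/0.08 = -4.3750
ω₃ (RL) = (vx + vy − k·ωz)/r = -0.2500/0.08 = -3.1250
ω₄ (RR) = (vx − vy + k·ωz)/r = 0.7500/0.08 = 9.3750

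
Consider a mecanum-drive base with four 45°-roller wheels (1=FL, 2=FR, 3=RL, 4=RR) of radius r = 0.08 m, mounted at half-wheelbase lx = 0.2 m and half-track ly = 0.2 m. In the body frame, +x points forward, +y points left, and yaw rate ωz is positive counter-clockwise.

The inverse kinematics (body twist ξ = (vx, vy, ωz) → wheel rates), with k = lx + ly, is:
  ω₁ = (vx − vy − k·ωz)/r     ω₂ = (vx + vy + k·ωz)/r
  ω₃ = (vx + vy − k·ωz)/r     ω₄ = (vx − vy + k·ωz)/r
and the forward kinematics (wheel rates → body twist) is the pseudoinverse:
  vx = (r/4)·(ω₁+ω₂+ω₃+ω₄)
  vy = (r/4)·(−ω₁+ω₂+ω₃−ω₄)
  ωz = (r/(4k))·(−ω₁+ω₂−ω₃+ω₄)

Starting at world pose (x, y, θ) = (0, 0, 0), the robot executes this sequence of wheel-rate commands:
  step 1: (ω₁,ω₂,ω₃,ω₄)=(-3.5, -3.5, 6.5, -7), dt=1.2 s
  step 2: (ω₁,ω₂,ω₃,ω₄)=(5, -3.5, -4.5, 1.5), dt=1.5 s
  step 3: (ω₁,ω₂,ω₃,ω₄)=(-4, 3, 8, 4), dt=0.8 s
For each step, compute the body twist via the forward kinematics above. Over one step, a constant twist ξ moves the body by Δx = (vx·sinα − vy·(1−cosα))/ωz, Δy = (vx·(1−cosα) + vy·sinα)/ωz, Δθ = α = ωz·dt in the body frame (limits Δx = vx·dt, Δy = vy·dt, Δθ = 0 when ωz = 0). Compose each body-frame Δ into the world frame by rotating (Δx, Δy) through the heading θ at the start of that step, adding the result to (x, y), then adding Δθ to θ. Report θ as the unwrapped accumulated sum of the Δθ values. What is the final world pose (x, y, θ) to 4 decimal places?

step 1: ξ=(vx,vy,ωz)=(-0.1500, 0.2700, -0.6750), dt=1.2 → body Δ=(-0.0368, 0.3587, -0.8100) → world pose (-0.0368, 0.3587, -0.8100)
step 2: ξ=(vx,vy,ωz)=(-0.0300, -0.2900, -0.1250), dt=1.5 → body Δ=(-0.0854, -0.4282, -0.1875) → world pose (-0.4058, 0.1253, -0.9975)
step 3: ξ=(vx,vy,ωz)=(0.2200, 0.2200, 0.1500), dt=0.8 → body Δ=(0.1650, 0.1861, 0.1200) → world pose (-0.1599, 0.0876, -0.8775)

(-0.1599, 0.0876, -0.8775)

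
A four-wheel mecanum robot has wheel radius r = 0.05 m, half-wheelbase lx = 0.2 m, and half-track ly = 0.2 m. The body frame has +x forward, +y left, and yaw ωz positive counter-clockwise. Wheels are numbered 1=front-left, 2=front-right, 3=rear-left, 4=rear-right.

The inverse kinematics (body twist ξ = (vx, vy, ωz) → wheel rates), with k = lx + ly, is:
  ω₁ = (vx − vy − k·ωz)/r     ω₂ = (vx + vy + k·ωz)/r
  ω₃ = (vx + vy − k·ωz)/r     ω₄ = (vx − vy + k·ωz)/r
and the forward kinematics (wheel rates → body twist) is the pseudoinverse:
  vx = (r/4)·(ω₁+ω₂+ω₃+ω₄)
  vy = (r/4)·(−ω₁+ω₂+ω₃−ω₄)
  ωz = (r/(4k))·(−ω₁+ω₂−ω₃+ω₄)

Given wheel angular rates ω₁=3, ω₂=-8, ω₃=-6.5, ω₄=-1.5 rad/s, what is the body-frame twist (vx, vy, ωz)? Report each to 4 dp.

(-0.1625, -0.2000, -0.1875)

k = lx + ly = 0.2 + 0.2 = 0.4000
ω₁+ω₂+ω₃+ω₄ = -13.0000  →  vx = (0.05/4)·-13.0000 = -0.1625
−ω₁+ω₂+ω₃−ω₄ = -16.0000  →  vy = (0.05/4)·-16.0000 = -0.2000
−ω₁+ω₂−ω₃+ω₄ = -6.0000  →  ωz = (0.05/1.6000)·-6.0000 = -0.1875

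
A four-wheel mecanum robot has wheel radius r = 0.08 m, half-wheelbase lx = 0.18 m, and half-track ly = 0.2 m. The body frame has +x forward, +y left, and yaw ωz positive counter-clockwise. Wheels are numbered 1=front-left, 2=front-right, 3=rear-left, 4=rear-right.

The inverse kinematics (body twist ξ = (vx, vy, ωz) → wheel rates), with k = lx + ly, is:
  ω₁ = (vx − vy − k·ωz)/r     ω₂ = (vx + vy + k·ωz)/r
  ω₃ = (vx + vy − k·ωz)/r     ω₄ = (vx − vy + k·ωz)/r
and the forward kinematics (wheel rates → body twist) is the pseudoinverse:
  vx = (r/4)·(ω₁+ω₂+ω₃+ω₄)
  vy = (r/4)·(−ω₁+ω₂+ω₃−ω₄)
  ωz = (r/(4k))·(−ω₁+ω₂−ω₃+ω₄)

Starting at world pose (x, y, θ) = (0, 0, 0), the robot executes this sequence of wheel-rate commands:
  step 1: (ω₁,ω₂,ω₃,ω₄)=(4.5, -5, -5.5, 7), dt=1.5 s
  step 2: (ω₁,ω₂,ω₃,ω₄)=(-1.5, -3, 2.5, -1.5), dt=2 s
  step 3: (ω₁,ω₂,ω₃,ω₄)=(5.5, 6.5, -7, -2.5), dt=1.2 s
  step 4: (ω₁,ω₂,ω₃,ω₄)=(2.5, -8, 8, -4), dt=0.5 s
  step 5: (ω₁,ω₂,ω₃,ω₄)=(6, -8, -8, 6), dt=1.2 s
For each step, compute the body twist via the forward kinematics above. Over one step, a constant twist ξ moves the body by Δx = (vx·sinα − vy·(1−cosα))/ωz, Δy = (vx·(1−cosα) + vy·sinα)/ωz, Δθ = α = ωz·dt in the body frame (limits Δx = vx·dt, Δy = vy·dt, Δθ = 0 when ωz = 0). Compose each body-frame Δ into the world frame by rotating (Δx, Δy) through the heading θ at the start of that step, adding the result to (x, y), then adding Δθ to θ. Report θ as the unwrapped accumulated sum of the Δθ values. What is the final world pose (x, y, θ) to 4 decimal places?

(-0.4423, -1.1250, -0.5868)

step 1: ξ=(vx,vy,ωz)=(0.0200, -0.4400, 0.1579), dt=1.5 → body Δ=(0.1075, -0.6503, 0.2368) → world pose (0.1075, -0.6503, 0.2368)
step 2: ξ=(vx,vy,ωz)=(-0.0700, 0.0500, -0.2895), dt=2.0 → body Δ=(-0.1042, 0.1339, -0.5789) → world pose (-0.0252, -0.5446, -0.3421)
step 3: ξ=(vx,vy,ωz)=(0.0500, -0.0700, 0.2895), dt=1.2 → body Δ=(0.0732, -0.0720, 0.3474) → world pose (0.0197, -0.6370, 0.0053)
step 4: ξ=(vx,vy,ωz)=(-0.0300, 0.0300, -1.1842), dt=0.5 → body Δ=(-0.0098, 0.0185, -0.5921) → world pose (0.0098, -0.6186, -0.5868)
step 5: ξ=(vx,vy,ωz)=(-0.0800, -0.5600, 0.0000), dt=1.2 → body Δ=(-0.0960, -0.6720, 0.0000) → world pose (-0.4423, -1.1250, -0.5868)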